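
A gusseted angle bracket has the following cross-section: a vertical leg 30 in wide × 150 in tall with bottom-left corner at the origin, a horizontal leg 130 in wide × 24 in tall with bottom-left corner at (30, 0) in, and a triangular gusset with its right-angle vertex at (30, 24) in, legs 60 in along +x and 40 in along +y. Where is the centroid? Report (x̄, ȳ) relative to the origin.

x̄ = 48.06 in, ȳ = 47.59 in

Part | A | x̄ᵢ | ȳᵢ | A·x̄ᵢ | A·ȳᵢ
vertical leg | 4500.00 | 15.00 | 75.00 | 67500.00 | 337500.00
horizontal leg | 3120.00 | 95.00 | 12.00 | 296400.00 | 37440.00
gusset | 1200.00 | 50.00 | 37.33 | 60000.00 | 44800.00
Σ | 8820.00 |  |  | 423900.00 | 419740.00
x̄ = 423900.00 / 8820.00 = 48.06 in
ȳ = 419740.00 / 8820.00 = 47.59 in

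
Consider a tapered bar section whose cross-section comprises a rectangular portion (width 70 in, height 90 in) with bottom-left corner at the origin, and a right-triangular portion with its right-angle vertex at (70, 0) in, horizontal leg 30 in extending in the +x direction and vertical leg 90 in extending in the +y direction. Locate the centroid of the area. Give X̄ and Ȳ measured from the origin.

X̄ = 42.94 in, Ȳ = 42.35 in

Part | A | x̄ᵢ | ȳᵢ | A·x̄ᵢ | A·ȳᵢ
rectangular portion | 6300.00 | 35.00 | 45.00 | 220500.00 | 283500.00
triangular portion | 1350.00 | 80.00 | 30.00 | 108000.00 | 40500.00
Σ | 7650.00 |  |  | 328500.00 | 324000.00
X̄ = 328500.00 / 7650.00 = 42.94 in
Ȳ = 324000.00 / 7650.00 = 42.35 in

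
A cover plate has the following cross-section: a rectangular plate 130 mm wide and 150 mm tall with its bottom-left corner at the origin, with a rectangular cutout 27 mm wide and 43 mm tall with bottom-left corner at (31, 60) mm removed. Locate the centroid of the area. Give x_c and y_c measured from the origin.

Part | A | x̄ᵢ | ȳᵢ | A·x̄ᵢ | A·ȳᵢ
plate | 19500.00 | 65.00 | 75.00 | 1267500.00 | 1462500.00
hole | -1161.00 | 44.50 | 81.50 | -51664.50 | -94621.50
Σ | 18339.00 |  |  | 1215835.50 | 1367878.50
x_c = 1215835.50 / 18339.00 = 66.30 mm
y_c = 1367878.50 / 18339.00 = 74.59 mm

x_c = 66.30 mm, y_c = 74.59 mm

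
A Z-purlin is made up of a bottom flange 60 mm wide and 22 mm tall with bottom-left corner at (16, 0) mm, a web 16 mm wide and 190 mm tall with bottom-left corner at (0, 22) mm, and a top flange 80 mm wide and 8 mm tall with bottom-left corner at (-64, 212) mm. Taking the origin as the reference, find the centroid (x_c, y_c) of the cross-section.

x_c = 13.94 mm, y_c = 101.69 mm

bottom flange: A = 60 × 22 = 1320.00, centroid at (46.00, 11.00).
web: A = 16 × 190 = 3040.00, centroid at (8.00, 117.00).
top flange: A = 80 × 8 = 640.00, centroid at (-24.00, 216.00).
ΣA = 5000.00 mm², ΣAx_c = 69680.00 mm³, ΣAy_c = 508440.00 mm³.
x_c = 69680.00/5000.00 = 13.94 mm; y_c = 508440.00/5000.00 = 101.69 mm.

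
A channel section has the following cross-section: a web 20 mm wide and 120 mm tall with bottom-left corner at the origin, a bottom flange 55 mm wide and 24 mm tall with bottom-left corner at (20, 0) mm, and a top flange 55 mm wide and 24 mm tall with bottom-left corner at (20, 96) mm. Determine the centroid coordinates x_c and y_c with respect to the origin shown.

Part | A | x̄ᵢ | ȳᵢ | A·x̄ᵢ | A·ȳᵢ
web | 2400.00 | 10.00 | 60.00 | 24000.00 | 144000.00
bottom flange | 1320.00 | 47.50 | 12.00 | 62700.00 | 15840.00
top flange | 1320.00 | 47.50 | 108.00 | 62700.00 | 142560.00
Σ | 5040.00 |  |  | 149400.00 | 302400.00
x_c = 149400.00 / 5040.00 = 29.64 mm
y_c = 302400.00 / 5040.00 = 60.00 mm

x_c = 29.64 mm, y_c = 60.00 mm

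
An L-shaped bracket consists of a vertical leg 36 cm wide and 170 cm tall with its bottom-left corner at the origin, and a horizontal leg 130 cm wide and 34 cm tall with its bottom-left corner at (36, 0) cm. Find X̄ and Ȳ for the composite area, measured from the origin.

Part | A | x̄ᵢ | ȳᵢ | A·x̄ᵢ | A·ȳᵢ
vertical leg | 6120.00 | 18.00 | 85.00 | 110160.00 | 520200.00
horizontal leg | 4420.00 | 101.00 | 17.00 | 446420.00 | 75140.00
Σ | 10540.00 |  |  | 556580.00 | 595340.00
X̄ = 556580.00 / 10540.00 = 52.81 cm
Ȳ = 595340.00 / 10540.00 = 56.48 cm

X̄ = 52.81 cm, Ȳ = 56.48 cm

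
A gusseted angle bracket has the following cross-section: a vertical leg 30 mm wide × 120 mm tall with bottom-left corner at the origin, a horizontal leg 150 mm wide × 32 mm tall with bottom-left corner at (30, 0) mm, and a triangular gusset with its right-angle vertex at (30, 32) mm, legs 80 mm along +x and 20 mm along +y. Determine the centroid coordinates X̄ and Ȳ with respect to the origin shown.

Part | A | x̄ᵢ | ȳᵢ | A·x̄ᵢ | A·ȳᵢ
vertical leg | 3600.00 | 15.00 | 60.00 | 54000.00 | 216000.00
horizontal leg | 4800.00 | 105.00 | 16.00 | 504000.00 | 76800.00
gusset | 800.00 | 56.67 | 38.67 | 45333.33 | 30933.33
Σ | 9200.00 |  |  | 603333.33 | 323733.33
X̄ = 603333.33 / 9200.00 = 65.58 mm
Ȳ = 323733.33 / 9200.00 = 35.19 mm

X̄ = 65.58 mm, Ȳ = 35.19 mm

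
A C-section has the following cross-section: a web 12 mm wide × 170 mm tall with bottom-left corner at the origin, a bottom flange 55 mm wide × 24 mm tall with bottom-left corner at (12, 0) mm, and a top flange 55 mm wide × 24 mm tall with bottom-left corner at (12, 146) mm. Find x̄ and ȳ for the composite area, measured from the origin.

web: A = 12 × 170 = 2040.00, centroid at (6.00, 85.00).
bottom flange: A = 55 × 24 = 1320.00, centroid at (39.50, 12.00).
top flange: A = 55 × 24 = 1320.00, centroid at (39.50, 158.00).
ΣA = 4680.00 mm², ΣAx̄ = 116520.00 mm³, ΣAȳ = 397800.00 mm³.
x̄ = 116520.00/4680.00 = 24.90 mm; ȳ = 397800.00/4680.00 = 85.00 mm.

x̄ = 24.90 mm, ȳ = 85.00 mm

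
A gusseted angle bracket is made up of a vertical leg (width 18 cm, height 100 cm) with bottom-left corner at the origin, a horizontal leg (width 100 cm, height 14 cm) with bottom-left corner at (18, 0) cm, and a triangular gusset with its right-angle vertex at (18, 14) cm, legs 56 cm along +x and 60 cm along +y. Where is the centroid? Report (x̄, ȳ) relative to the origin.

Part | A | x̄ᵢ | ȳᵢ | A·x̄ᵢ | A·ȳᵢ
vertical leg | 1800.00 | 9.00 | 50.00 | 16200.00 | 90000.00
horizontal leg | 1400.00 | 68.00 | 7.00 | 95200.00 | 9800.00
gusset | 1680.00 | 36.67 | 34.00 | 61600.00 | 57120.00
Σ | 4880.00 |  |  | 173000.00 | 156920.00
x̄ = 173000.00 / 4880.00 = 35.45 cm
ȳ = 156920.00 / 4880.00 = 32.16 cm

x̄ = 35.45 cm, ȳ = 32.16 cm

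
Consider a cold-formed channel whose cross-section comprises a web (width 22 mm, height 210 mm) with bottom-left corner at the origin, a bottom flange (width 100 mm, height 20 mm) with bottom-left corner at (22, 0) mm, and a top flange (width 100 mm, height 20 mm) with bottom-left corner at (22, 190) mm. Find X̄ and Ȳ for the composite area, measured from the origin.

X̄ = 39.31 mm, Ȳ = 105.00 mm

Part | A | x̄ᵢ | ȳᵢ | A·x̄ᵢ | A·ȳᵢ
web | 4620.00 | 11.00 | 105.00 | 50820.00 | 485100.00
bottom flange | 2000.00 | 72.00 | 10.00 | 144000.00 | 20000.00
top flange | 2000.00 | 72.00 | 200.00 | 144000.00 | 400000.00
Σ | 8620.00 |  |  | 338820.00 | 905100.00
X̄ = 338820.00 / 8620.00 = 39.31 mm
Ȳ = 905100.00 / 8620.00 = 105.00 mm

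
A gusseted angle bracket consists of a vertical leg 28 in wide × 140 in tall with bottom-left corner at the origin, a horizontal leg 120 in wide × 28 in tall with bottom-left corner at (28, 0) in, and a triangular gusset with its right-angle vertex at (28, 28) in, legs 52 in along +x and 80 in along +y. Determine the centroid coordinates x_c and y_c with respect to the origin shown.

Part | A | x̄ᵢ | ȳᵢ | A·x̄ᵢ | A·ȳᵢ
vertical leg | 3920.00 | 14.00 | 70.00 | 54880.00 | 274400.00
horizontal leg | 3360.00 | 88.00 | 14.00 | 295680.00 | 47040.00
gusset | 2080.00 | 45.33 | 54.67 | 94293.33 | 113706.67
Σ | 9360.00 |  |  | 444853.33 | 435146.67
x_c = 444853.33 / 9360.00 = 47.53 in
y_c = 435146.67 / 9360.00 = 46.49 in

x_c = 47.53 in, y_c = 46.49 in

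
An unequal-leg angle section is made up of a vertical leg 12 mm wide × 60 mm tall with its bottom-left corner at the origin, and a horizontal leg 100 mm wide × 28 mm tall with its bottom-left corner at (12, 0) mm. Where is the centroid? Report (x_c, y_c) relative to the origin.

x_c = 50.55 mm, y_c = 17.27 mm

vertical leg: A = 12 × 60 = 720.00, centroid at (6.00, 30.00).
horizontal leg: A = 100 × 28 = 2800.00, centroid at (62.00, 14.00).
ΣA = 3520.00 mm², ΣAx_c = 177920.00 mm³, ΣAy_c = 60800.00 mm³.
x_c = 177920.00/3520.00 = 50.55 mm; y_c = 60800.00/3520.00 = 17.27 mm.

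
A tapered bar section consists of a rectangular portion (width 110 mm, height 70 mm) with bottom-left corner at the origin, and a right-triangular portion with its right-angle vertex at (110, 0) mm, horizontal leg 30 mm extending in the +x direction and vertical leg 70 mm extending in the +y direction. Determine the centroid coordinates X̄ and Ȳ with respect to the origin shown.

Part | A | x̄ᵢ | ȳᵢ | A·x̄ᵢ | A·ȳᵢ
rectangular portion | 7700.00 | 55.00 | 35.00 | 423500.00 | 269500.00
triangular portion | 1050.00 | 120.00 | 23.33 | 126000.00 | 24500.00
Σ | 8750.00 |  |  | 549500.00 | 294000.00
X̄ = 549500.00 / 8750.00 = 62.80 mm
Ȳ = 294000.00 / 8750.00 = 33.60 mm

X̄ = 62.80 mm, Ȳ = 33.60 mm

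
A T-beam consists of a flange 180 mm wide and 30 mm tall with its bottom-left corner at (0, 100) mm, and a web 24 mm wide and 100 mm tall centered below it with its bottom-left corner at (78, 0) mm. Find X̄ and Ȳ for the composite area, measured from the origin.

X̄ = 90.00 mm, Ȳ = 95.00 mm

Part | A | x̄ᵢ | ȳᵢ | A·x̄ᵢ | A·ȳᵢ
web | 2400.00 | 90.00 | 50.00 | 216000.00 | 120000.00
flange | 5400.00 | 90.00 | 115.00 | 486000.00 | 621000.00
Σ | 7800.00 |  |  | 702000.00 | 741000.00
X̄ = 702000.00 / 7800.00 = 90.00 mm
Ȳ = 741000.00 / 7800.00 = 95.00 mm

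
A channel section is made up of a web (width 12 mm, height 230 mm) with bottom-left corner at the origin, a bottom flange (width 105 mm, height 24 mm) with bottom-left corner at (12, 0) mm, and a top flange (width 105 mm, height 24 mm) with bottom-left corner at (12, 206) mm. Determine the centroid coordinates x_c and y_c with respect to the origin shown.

web: A = 12 × 230 = 2760.00, centroid at (6.00, 115.00).
bottom flange: A = 105 × 24 = 2520.00, centroid at (64.50, 12.00).
top flange: A = 105 × 24 = 2520.00, centroid at (64.50, 218.00).
ΣA = 7800.00 mm²
ΣAx_c = (2760.00)(6.00) + (2520.00)(64.50) + (2520.00)(64.50) = 341640.00 mm³
ΣAy_c = (2760.00)(115.00) + (2520.00)(12.00) + (2520.00)(218.00) = 897000.00 mm³
x_c = 341640.00 / 7800.00 = 43.80 mm
y_c = 897000.00 / 7800.00 = 115.00 mm

x_c = 43.80 mm, y_c = 115.00 mm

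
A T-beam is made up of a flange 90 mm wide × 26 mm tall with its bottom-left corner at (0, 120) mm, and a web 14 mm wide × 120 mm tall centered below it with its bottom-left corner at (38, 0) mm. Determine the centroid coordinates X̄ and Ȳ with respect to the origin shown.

X̄ = 45.00 mm, Ȳ = 102.49 mm

web: A = 14 × 120 = 1680.00, centroid at (45.00, 60.00).
flange: A = 90 × 26 = 2340.00, centroid at (45.00, 133.00).
ΣA = 4020.00 mm²
ΣAX̄ = (1680.00)(45.00) + (2340.00)(45.00) = 180900.00 mm³
ΣAȲ = (1680.00)(60.00) + (2340.00)(133.00) = 412020.00 mm³
X̄ = 180900.00 / 4020.00 = 45.00 mm
Ȳ = 412020.00 / 4020.00 = 102.49 mm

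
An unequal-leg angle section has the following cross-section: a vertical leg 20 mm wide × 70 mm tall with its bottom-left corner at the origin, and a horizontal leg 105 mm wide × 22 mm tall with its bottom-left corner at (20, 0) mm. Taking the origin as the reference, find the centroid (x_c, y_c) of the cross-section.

Part | A | x̄ᵢ | ȳᵢ | A·x̄ᵢ | A·ȳᵢ
vertical leg | 1400.00 | 10.00 | 35.00 | 14000.00 | 49000.00
horizontal leg | 2310.00 | 72.50 | 11.00 | 167475.00 | 25410.00
Σ | 3710.00 |  |  | 181475.00 | 74410.00
x_c = 181475.00 / 3710.00 = 48.92 mm
y_c = 74410.00 / 3710.00 = 20.06 mm

x_c = 48.92 mm, y_c = 20.06 mm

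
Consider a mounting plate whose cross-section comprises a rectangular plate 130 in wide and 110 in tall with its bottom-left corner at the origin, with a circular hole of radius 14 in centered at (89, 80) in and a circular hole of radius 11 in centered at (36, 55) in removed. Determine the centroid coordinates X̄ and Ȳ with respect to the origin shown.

X̄ = 64.72 in, Ȳ = 53.84 in

plate: A = 130 × 110 = 14300.00, centroid at (65.00, 55.00).
hole 1: A = −π·14² = -615.75, centroid at (89.00, 80.00).
hole 2: A = −π·11² = -380.13, centroid at (36.00, 55.00).
ΣA = 13304.12 in², ΣAX̄ = 861013.28 in³, ΣAȲ = 716332.53 in³.
X̄ = 861013.28/13304.12 = 64.72 in; Ȳ = 716332.53/13304.12 = 53.84 in.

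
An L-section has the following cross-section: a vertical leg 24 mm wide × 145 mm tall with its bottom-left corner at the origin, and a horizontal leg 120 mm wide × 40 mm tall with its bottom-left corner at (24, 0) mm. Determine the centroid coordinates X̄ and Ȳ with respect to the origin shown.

vertical leg: A = 24 × 145 = 3480.00, centroid at (12.00, 72.50).
horizontal leg: A = 120 × 40 = 4800.00, centroid at (84.00, 20.00).
ΣA = 8280.00 mm²
ΣAX̄ = (3480.00)(12.00) + (4800.00)(84.00) = 444960.00 mm³
ΣAȲ = (3480.00)(72.50) + (4800.00)(20.00) = 348300.00 mm³
X̄ = 444960.00 / 8280.00 = 53.74 mm
Ȳ = 348300.00 / 8280.00 = 42.07 mm

X̄ = 53.74 mm, Ȳ = 42.07 mm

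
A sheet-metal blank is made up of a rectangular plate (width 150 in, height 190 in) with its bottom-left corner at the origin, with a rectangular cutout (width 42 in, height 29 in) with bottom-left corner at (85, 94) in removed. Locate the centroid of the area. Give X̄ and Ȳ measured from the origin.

X̄ = 73.62 in, Ȳ = 94.40 in

Part | A | x̄ᵢ | ȳᵢ | A·x̄ᵢ | A·ȳᵢ
plate | 28500.00 | 75.00 | 95.00 | 2137500.00 | 2707500.00
hole | -1218.00 | 106.00 | 108.50 | -129108.00 | -132153.00
Σ | 27282.00 |  |  | 2008392.00 | 2575347.00
X̄ = 2008392.00 / 27282.00 = 73.62 in
Ȳ = 2575347.00 / 27282.00 = 94.40 in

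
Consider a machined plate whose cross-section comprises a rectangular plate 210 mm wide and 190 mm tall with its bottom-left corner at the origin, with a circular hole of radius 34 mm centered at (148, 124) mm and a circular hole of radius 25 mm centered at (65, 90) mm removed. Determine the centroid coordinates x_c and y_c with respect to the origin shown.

x_c = 102.74 mm, y_c = 92.22 mm

plate: A = 210 × 190 = 39900.00, centroid at (105.00, 95.00).
hole 1: A = −π·34² = -3631.68, centroid at (148.00, 124.00).
hole 2: A = −π·25² = -1963.50, centroid at (65.00, 90.00).
ΣA = 34304.82 mm²
ΣAx_c = (39900.00)(105.00) + (-3631.68)(148.00) + (-1963.50)(65.00) = 3524383.99 mm³
ΣAy_c = (39900.00)(95.00) + (-3631.68)(124.00) + (-1963.50)(90.00) = 3163456.96 mm³
x_c = 3524383.99 / 34304.82 = 102.74 mm
y_c = 3163456.96 / 34304.82 = 92.22 mm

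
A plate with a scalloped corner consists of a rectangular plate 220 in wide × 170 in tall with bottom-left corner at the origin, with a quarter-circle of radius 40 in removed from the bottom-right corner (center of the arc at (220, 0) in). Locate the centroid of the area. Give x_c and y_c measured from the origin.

x_c = 106.77 in, y_c = 87.37 in

Part | A | x̄ᵢ | ȳᵢ | A·x̄ᵢ | A·ȳᵢ
plate | 37400.00 | 110.00 | 85.00 | 4114000.00 | 3179000.00
removed quarter-circle | -1256.64 | 203.02 | 16.98 | -255126.82 | -21333.33
Σ | 36143.36 |  |  | 3858873.18 | 3157666.67
x_c = 3858873.18 / 36143.36 = 106.77 in
y_c = 3157666.67 / 36143.36 = 87.37 in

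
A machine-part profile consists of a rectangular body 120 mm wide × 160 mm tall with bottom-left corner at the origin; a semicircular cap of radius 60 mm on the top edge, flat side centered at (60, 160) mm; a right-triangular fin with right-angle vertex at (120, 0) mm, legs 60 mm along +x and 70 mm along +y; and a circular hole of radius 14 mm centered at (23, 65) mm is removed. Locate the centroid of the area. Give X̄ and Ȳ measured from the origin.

X̄ = 67.24 mm, Ȳ = 98.48 mm

rectangular body: A = 120 × 160 = 19200.00, centroid at (60.00, 80.00).
semicircular top: A = ½π·60² = 5654.87, centroid at (60.00, 185.46).
triangular fin: A = ½·60·70 = 2100.00, centroid at (140.00, 23.33).
hole: A = −π·14² = -615.75, centroid at (23.00, 65.00).
ΣA = 26339.11 mm²
ΣAX̄ = (19200.00)(60.00) + (5654.87)(60.00) + (2100.00)(140.00) + (-615.75)(23.00) = 1771129.71 mm³
ΣAȲ = (19200.00)(80.00) + (5654.87)(185.46) + (2100.00)(23.33) + (-615.75)(65.00) = 2593754.79 mm³
X̄ = 1771129.71 / 26339.11 = 67.24 mm
Ȳ = 2593754.79 / 26339.11 = 98.48 mm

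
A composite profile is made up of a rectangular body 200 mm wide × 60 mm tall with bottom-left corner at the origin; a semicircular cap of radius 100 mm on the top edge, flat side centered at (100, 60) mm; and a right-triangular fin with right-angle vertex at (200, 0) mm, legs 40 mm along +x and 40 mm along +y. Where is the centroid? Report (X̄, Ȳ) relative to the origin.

rectangular body: A = 200 × 60 = 12000.00, centroid at (100.00, 30.00).
semicircular top: A = ½π·100² = 15707.96, centroid at (100.00, 102.44).
triangular fin: A = ½·40·40 = 800.00, centroid at (213.33, 13.33).
ΣA = 28507.96 mm²
ΣAX̄ = (12000.00)(100.00) + (15707.96)(100.00) + (800.00)(213.33) = 2941462.99 mm³
ΣAȲ = (12000.00)(30.00) + (15707.96)(102.44) + (800.00)(13.33) = 1979811.13 mm³
X̄ = 2941462.99 / 28507.96 = 103.18 mm
Ȳ = 1979811.13 / 28507.96 = 69.45 mm

X̄ = 103.18 mm, Ȳ = 69.45 mm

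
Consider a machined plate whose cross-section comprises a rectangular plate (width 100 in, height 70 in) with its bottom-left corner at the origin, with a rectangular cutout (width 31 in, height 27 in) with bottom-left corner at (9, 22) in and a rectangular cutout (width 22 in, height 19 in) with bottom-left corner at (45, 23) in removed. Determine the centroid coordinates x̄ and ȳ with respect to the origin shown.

x̄ = 53.28 in, ȳ = 35.11 in

plate: A = 100 × 70 = 7000.00, centroid at (50.00, 35.00).
hole 1: A = −(31 × 27) = -837.00, centroid at (24.50, 35.50).
hole 2: A = −(22 × 19) = -418.00, centroid at (56.00, 32.50).
ΣA = 5745.00 in²
ΣAx̄ = (7000.00)(50.00) + (-837.00)(24.50) + (-418.00)(56.00) = 306085.50 in³
ΣAȳ = (7000.00)(35.00) + (-837.00)(35.50) + (-418.00)(32.50) = 201701.50 in³
x̄ = 306085.50 / 5745.00 = 53.28 in
ȳ = 201701.50 / 5745.00 = 35.11 in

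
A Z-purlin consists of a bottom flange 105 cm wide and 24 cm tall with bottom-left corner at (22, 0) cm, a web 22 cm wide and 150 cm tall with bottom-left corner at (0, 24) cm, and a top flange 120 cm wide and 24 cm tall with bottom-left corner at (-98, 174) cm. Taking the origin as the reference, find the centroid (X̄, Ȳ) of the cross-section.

X̄ = 13.17 cm, Ȳ = 102.60 cm

bottom flange: A = 105 × 24 = 2520.00, centroid at (74.50, 12.00).
web: A = 22 × 150 = 3300.00, centroid at (11.00, 99.00).
top flange: A = 120 × 24 = 2880.00, centroid at (-38.00, 186.00).
ΣA = 8700.00 cm²
ΣAX̄ = (2520.00)(74.50) + (3300.00)(11.00) + (2880.00)(-38.00) = 114600.00 cm³
ΣAȲ = (2520.00)(12.00) + (3300.00)(99.00) + (2880.00)(186.00) = 892620.00 cm³
X̄ = 114600.00 / 8700.00 = 13.17 cm
Ȳ = 892620.00 / 8700.00 = 102.60 cm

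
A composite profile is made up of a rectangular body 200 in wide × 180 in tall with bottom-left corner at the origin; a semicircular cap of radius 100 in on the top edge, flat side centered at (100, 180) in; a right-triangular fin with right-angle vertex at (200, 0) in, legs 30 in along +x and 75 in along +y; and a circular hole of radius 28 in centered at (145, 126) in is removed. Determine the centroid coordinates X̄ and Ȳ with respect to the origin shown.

rectangular body: A = 200 × 180 = 36000.00, centroid at (100.00, 90.00).
semicircular top: A = ½π·100² = 15707.96, centroid at (100.00, 222.44).
triangular fin: A = ½·30·75 = 1125.00, centroid at (210.00, 25.00).
hole: A = −π·28² = -2463.01, centroid at (145.00, 126.00).
ΣA = 50369.95 in²
ΣAX̄ = (36000.00)(100.00) + (15707.96)(100.00) + (1125.00)(210.00) + (-2463.01)(145.00) = 5049910.07 in³
ΣAȲ = (36000.00)(90.00) + (15707.96)(222.44) + (1125.00)(25.00) + (-2463.01)(126.00) = 6451885.97 in³
X̄ = 5049910.07 / 50369.95 = 100.26 in
Ȳ = 6451885.97 / 50369.95 = 128.09 in

X̄ = 100.26 in, Ȳ = 128.09 in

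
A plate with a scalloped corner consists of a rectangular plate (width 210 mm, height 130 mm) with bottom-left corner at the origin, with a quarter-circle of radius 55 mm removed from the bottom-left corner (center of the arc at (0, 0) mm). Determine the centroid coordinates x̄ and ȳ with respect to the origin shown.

plate: A = 210 × 130 = 27300.00, centroid at (105.00, 65.00).
removed quarter-circle: A = −¼π·55² = -2375.83, centroid at (23.34, 23.34).
ΣA = 24924.17 mm²
ΣAx̄ = (27300.00)(105.00) + (-2375.83)(23.34) = 2811041.67 mm³
ΣAȳ = (27300.00)(65.00) + (-2375.83)(23.34) = 1719041.67 mm³
x̄ = 2811041.67 / 24924.17 = 112.78 mm
ȳ = 1719041.67 / 24924.17 = 68.97 mm

x̄ = 112.78 mm, ȳ = 68.97 mm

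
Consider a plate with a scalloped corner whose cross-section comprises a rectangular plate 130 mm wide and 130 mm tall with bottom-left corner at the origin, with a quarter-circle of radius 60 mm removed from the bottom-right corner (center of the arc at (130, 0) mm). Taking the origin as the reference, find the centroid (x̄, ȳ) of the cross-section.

plate: A = 130 × 130 = 16900.00, centroid at (65.00, 65.00).
removed quarter-circle: A = −¼π·60² = -2827.43, centroid at (104.54, 25.46).
ΣA = 14072.57 mm², ΣAx̄ = 802933.66 mm³, ΣAȳ = 1026500.00 mm³.
x̄ = 802933.66/14072.57 = 57.06 mm; ȳ = 1026500.00/14072.57 = 72.94 mm.

x̄ = 57.06 mm, ȳ = 72.94 mm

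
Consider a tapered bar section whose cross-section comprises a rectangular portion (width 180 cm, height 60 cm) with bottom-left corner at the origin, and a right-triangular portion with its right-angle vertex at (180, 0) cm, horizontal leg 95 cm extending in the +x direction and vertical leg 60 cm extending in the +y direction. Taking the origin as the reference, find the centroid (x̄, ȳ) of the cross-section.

Part | A | x̄ᵢ | ȳᵢ | A·x̄ᵢ | A·ȳᵢ
rectangular portion | 10800.00 | 90.00 | 30.00 | 972000.00 | 324000.00
triangular portion | 2850.00 | 211.67 | 20.00 | 603250.00 | 57000.00
Σ | 13650.00 |  |  | 1575250.00 | 381000.00
x̄ = 1575250.00 / 13650.00 = 115.40 cm
ȳ = 381000.00 / 13650.00 = 27.91 cm

x̄ = 115.40 cm, ȳ = 27.91 cm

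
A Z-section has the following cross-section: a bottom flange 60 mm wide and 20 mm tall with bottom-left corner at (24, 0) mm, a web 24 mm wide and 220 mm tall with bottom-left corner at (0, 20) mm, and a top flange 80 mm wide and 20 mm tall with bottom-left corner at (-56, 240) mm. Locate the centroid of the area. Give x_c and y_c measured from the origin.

x_c = 12.69 mm, y_c = 135.94 mm

bottom flange: A = 60 × 20 = 1200.00, centroid at (54.00, 10.00).
web: A = 24 × 220 = 5280.00, centroid at (12.00, 130.00).
top flange: A = 80 × 20 = 1600.00, centroid at (-16.00, 250.00).
ΣA = 8080.00 mm², ΣAx_c = 102560.00 mm³, ΣAy_c = 1098400.00 mm³.
x_c = 102560.00/8080.00 = 12.69 mm; y_c = 1098400.00/8080.00 = 135.94 mm.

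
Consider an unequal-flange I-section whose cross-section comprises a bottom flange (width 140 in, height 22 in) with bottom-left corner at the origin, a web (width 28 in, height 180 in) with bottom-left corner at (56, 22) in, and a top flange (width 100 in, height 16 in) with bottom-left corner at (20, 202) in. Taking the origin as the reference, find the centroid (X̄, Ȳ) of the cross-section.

X̄ = 70.00 in, Ȳ = 96.13 in

bottom flange: A = 140 × 22 = 3080.00, centroid at (70.00, 11.00).
web: A = 28 × 180 = 5040.00, centroid at (70.00, 112.00).
top flange: A = 100 × 16 = 1600.00, centroid at (70.00, 210.00).
ΣA = 9720.00 in²
ΣAX̄ = (3080.00)(70.00) + (5040.00)(70.00) + (1600.00)(70.00) = 680400.00 in³
ΣAȲ = (3080.00)(11.00) + (5040.00)(112.00) + (1600.00)(210.00) = 934360.00 in³
X̄ = 680400.00 / 9720.00 = 70.00 in
Ȳ = 934360.00 / 9720.00 = 96.13 in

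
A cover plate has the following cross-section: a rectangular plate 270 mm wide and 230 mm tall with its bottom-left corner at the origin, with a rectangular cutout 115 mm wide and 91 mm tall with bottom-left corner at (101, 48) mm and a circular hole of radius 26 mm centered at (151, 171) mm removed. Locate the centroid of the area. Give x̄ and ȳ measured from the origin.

x̄ = 129.35 mm, ȳ = 117.14 mm

Part | A | x̄ᵢ | ȳᵢ | A·x̄ᵢ | A·ȳᵢ
plate | 62100.00 | 135.00 | 115.00 | 8383500.00 | 7141500.00
hole 1 | -10465.00 | 158.50 | 93.50 | -1658702.50 | -978477.50
hole 2 | -2123.72 | 151.00 | 171.00 | -320681.21 | -363155.54
Σ | 49511.28 |  |  | 6404116.29 | 5799866.96
x̄ = 6404116.29 / 49511.28 = 129.35 mm
ȳ = 5799866.96 / 49511.28 = 117.14 mm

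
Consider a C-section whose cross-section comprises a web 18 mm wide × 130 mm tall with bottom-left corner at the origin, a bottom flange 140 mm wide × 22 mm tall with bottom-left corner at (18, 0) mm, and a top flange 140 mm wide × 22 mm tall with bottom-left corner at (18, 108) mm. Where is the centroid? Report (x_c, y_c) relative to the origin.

Part | A | x̄ᵢ | ȳᵢ | A·x̄ᵢ | A·ȳᵢ
web | 2340.00 | 9.00 | 65.00 | 21060.00 | 152100.00
bottom flange | 3080.00 | 88.00 | 11.00 | 271040.00 | 33880.00
top flange | 3080.00 | 88.00 | 119.00 | 271040.00 | 366520.00
Σ | 8500.00 |  |  | 563140.00 | 552500.00
x_c = 563140.00 / 8500.00 = 66.25 mm
y_c = 552500.00 / 8500.00 = 65.00 mm

x_c = 66.25 mm, y_c = 65.00 mm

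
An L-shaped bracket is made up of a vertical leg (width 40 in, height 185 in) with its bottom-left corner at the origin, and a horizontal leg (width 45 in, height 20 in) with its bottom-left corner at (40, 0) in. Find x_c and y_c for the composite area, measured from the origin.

x_c = 24.61 in, y_c = 83.55 in

vertical leg: A = 40 × 185 = 7400.00, centroid at (20.00, 92.50).
horizontal leg: A = 45 × 20 = 900.00, centroid at (62.50, 10.00).
ΣA = 8300.00 in², ΣAx_c = 204250.00 in³, ΣAy_c = 693500.00 in³.
x_c = 204250.00/8300.00 = 24.61 in; y_c = 693500.00/8300.00 = 83.55 in.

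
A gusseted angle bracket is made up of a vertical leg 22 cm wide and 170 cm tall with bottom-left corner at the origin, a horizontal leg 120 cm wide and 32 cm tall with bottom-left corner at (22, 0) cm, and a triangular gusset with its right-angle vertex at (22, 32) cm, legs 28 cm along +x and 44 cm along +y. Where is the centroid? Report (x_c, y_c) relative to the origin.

x_c = 45.79 cm, y_c = 49.79 cm

Part | A | x̄ᵢ | ȳᵢ | A·x̄ᵢ | A·ȳᵢ
vertical leg | 3740.00 | 11.00 | 85.00 | 41140.00 | 317900.00
horizontal leg | 3840.00 | 82.00 | 16.00 | 314880.00 | 61440.00
gusset | 616.00 | 31.33 | 46.67 | 19301.33 | 28746.67
Σ | 8196.00 |  |  | 375321.33 | 408086.67
x_c = 375321.33 / 8196.00 = 45.79 cm
y_c = 408086.67 / 8196.00 = 49.79 cm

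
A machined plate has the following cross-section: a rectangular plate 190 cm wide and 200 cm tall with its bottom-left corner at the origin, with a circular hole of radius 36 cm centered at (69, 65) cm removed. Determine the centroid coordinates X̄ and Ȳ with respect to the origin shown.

plate: A = 190 × 200 = 38000.00, centroid at (95.00, 100.00).
hole: A = −π·36² = -4071.50, centroid at (69.00, 65.00).
ΣA = 33928.50 cm², ΣAX̄ = 3329066.22 cm³, ΣAȲ = 3535352.23 cm³.
X̄ = 3329066.22/33928.50 = 98.12 cm; Ȳ = 3535352.23/33928.50 = 104.20 cm.

X̄ = 98.12 cm, Ȳ = 104.20 cm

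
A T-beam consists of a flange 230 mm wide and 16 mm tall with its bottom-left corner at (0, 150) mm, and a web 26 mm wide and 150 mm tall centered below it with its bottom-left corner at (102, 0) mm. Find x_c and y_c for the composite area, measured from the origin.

web: A = 26 × 150 = 3900.00, centroid at (115.00, 75.00).
flange: A = 230 × 16 = 3680.00, centroid at (115.00, 158.00).
ΣA = 7580.00 mm²
ΣAx_c = (3900.00)(115.00) + (3680.00)(115.00) = 871700.00 mm³
ΣAy_c = (3900.00)(75.00) + (3680.00)(158.00) = 873940.00 mm³
x_c = 871700.00 / 7580.00 = 115.00 mm
y_c = 873940.00 / 7580.00 = 115.30 mm

x_c = 115.00 mm, y_c = 115.30 mm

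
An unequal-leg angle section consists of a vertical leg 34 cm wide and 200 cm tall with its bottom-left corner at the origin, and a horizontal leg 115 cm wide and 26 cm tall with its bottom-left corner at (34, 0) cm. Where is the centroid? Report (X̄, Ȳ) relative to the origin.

vertical leg: A = 34 × 200 = 6800.00, centroid at (17.00, 100.00).
horizontal leg: A = 115 × 26 = 2990.00, centroid at (91.50, 13.00).
ΣA = 9790.00 cm²
ΣAX̄ = (6800.00)(17.00) + (2990.00)(91.50) = 389185.00 cm³
ΣAȲ = (6800.00)(100.00) + (2990.00)(13.00) = 718870.00 cm³
X̄ = 389185.00 / 9790.00 = 39.75 cm
Ȳ = 718870.00 / 9790.00 = 73.43 cm

X̄ = 39.75 cm, Ȳ = 73.43 cm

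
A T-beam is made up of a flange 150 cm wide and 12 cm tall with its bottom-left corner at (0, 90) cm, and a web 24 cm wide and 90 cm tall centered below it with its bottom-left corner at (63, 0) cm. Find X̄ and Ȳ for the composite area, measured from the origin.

X̄ = 75.00 cm, Ȳ = 68.18 cm

web: A = 24 × 90 = 2160.00, centroid at (75.00, 45.00).
flange: A = 150 × 12 = 1800.00, centroid at (75.00, 96.00).
ΣA = 3960.00 cm²
ΣAX̄ = (2160.00)(75.00) + (1800.00)(75.00) = 297000.00 cm³
ΣAȲ = (2160.00)(45.00) + (1800.00)(96.00) = 270000.00 cm³
X̄ = 297000.00 / 3960.00 = 75.00 cm
Ȳ = 270000.00 / 3960.00 = 68.18 cm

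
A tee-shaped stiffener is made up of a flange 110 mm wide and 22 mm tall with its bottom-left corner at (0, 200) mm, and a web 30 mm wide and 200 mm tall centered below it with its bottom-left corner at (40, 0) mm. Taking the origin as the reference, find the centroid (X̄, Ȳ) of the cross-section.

X̄ = 55.00 mm, Ȳ = 131.90 mm

Part | A | x̄ᵢ | ȳᵢ | A·x̄ᵢ | A·ȳᵢ
web | 6000.00 | 55.00 | 100.00 | 330000.00 | 600000.00
flange | 2420.00 | 55.00 | 211.00 | 133100.00 | 510620.00
Σ | 8420.00 |  |  | 463100.00 | 1110620.00
X̄ = 463100.00 / 8420.00 = 55.00 mm
Ȳ = 1110620.00 / 8420.00 = 131.90 mm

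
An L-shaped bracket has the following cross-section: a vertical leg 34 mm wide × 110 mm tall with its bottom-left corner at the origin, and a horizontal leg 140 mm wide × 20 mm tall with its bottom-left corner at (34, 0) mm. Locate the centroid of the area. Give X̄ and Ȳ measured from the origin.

Part | A | x̄ᵢ | ȳᵢ | A·x̄ᵢ | A·ȳᵢ
vertical leg | 3740.00 | 17.00 | 55.00 | 63580.00 | 205700.00
horizontal leg | 2800.00 | 104.00 | 10.00 | 291200.00 | 28000.00
Σ | 6540.00 |  |  | 354780.00 | 233700.00
X̄ = 354780.00 / 6540.00 = 54.25 mm
Ȳ = 233700.00 / 6540.00 = 35.73 mm

X̄ = 54.25 mm, Ȳ = 35.73 mm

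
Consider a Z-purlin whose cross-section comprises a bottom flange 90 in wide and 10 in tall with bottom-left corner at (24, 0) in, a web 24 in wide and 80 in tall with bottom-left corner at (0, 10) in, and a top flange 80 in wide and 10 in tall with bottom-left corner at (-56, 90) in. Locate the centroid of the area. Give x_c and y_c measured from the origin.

x_c = 19.98 in, y_c = 48.76 in

Part | A | x̄ᵢ | ȳᵢ | A·x̄ᵢ | A·ȳᵢ
bottom flange | 900.00 | 69.00 | 5.00 | 62100.00 | 4500.00
web | 1920.00 | 12.00 | 50.00 | 23040.00 | 96000.00
top flange | 800.00 | -16.00 | 95.00 | -12800.00 | 76000.00
Σ | 3620.00 |  |  | 72340.00 | 176500.00
x_c = 72340.00 / 3620.00 = 19.98 in
y_c = 176500.00 / 3620.00 = 48.76 in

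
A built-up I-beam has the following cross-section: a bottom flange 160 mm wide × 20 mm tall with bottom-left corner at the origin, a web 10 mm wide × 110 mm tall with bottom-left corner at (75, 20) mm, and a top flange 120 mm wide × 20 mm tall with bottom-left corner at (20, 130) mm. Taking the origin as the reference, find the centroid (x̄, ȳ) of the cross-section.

x̄ = 80.00 mm, ȳ = 67.24 mm

bottom flange: A = 160 × 20 = 3200.00, centroid at (80.00, 10.00).
web: A = 10 × 110 = 1100.00, centroid at (80.00, 75.00).
top flange: A = 120 × 20 = 2400.00, centroid at (80.00, 140.00).
ΣA = 6700.00 mm²
ΣAx̄ = (3200.00)(80.00) + (1100.00)(80.00) + (2400.00)(80.00) = 536000.00 mm³
ΣAȳ = (3200.00)(10.00) + (1100.00)(75.00) + (2400.00)(140.00) = 450500.00 mm³
x̄ = 536000.00 / 6700.00 = 80.00 mm
ȳ = 450500.00 / 6700.00 = 67.24 mm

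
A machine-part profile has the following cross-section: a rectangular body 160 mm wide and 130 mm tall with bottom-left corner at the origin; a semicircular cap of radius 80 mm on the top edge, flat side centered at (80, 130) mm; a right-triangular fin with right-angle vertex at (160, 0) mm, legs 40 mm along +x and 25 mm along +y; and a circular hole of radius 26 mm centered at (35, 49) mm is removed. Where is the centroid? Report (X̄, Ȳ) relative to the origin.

X̄ = 84.87 mm, Ȳ = 99.23 mm

rectangular body: A = 160 × 130 = 20800.00, centroid at (80.00, 65.00).
semicircular top: A = ½π·80² = 10053.10, centroid at (80.00, 163.95).
triangular fin: A = ½·40·25 = 500.00, centroid at (173.33, 8.33).
hole: A = −π·26² = -2123.72, centroid at (35.00, 49.00).
ΣA = 29229.38 mm²
ΣAX̄ = (20800.00)(80.00) + (10053.10)(80.00) + (500.00)(173.33) + (-2123.72)(35.00) = 2480584.30 mm³
ΣAȲ = (20800.00)(65.00) + (10053.10)(163.95) + (500.00)(8.33) + (-2123.72)(49.00) = 2900340.43 mm³
X̄ = 2480584.30 / 29229.38 = 84.87 mm
Ȳ = 2900340.43 / 29229.38 = 99.23 mm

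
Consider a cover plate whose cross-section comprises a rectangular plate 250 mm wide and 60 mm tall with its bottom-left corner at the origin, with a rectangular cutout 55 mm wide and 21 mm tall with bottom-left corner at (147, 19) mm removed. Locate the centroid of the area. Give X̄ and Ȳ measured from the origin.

Part | A | x̄ᵢ | ȳᵢ | A·x̄ᵢ | A·ȳᵢ
plate | 15000.00 | 125.00 | 30.00 | 1875000.00 | 450000.00
hole | -1155.00 | 174.50 | 29.50 | -201547.50 | -34072.50
Σ | 13845.00 |  |  | 1673452.50 | 415927.50
X̄ = 1673452.50 / 13845.00 = 120.87 mm
Ȳ = 415927.50 / 13845.00 = 30.04 mm

X̄ = 120.87 mm, Ȳ = 30.04 mm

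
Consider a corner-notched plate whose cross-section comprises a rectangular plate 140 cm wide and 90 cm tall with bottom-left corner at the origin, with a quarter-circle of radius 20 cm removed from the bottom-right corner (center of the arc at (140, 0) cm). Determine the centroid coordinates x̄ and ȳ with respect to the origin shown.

x̄ = 68.43 cm, ȳ = 45.93 cm

plate: A = 140 × 90 = 12600.00, centroid at (70.00, 45.00).
removed quarter-circle: A = −¼π·20² = -314.16, centroid at (131.51, 8.49).
ΣA = 12285.84 cm²
ΣAx̄ = (12600.00)(70.00) + (-314.16)(131.51) = 840684.37 cm³
ΣAȳ = (12600.00)(45.00) + (-314.16)(8.49) = 564333.33 cm³
x̄ = 840684.37 / 12285.84 = 68.43 cm
ȳ = 564333.33 / 12285.84 = 45.93 cm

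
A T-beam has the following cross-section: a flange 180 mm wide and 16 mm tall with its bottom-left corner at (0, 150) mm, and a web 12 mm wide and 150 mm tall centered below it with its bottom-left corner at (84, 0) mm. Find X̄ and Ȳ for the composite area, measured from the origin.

Part | A | x̄ᵢ | ȳᵢ | A·x̄ᵢ | A·ȳᵢ
web | 1800.00 | 90.00 | 75.00 | 162000.00 | 135000.00
flange | 2880.00 | 90.00 | 158.00 | 259200.00 | 455040.00
Σ | 4680.00 |  |  | 421200.00 | 590040.00
X̄ = 421200.00 / 4680.00 = 90.00 mm
Ȳ = 590040.00 / 4680.00 = 126.08 mm

X̄ = 90.00 mm, Ȳ = 126.08 mm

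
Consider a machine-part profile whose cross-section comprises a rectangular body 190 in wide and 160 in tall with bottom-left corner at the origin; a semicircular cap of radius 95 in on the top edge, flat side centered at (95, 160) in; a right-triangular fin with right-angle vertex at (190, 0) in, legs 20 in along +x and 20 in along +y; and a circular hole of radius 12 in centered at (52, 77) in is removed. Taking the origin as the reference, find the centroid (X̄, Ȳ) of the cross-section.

rectangular body: A = 190 × 160 = 30400.00, centroid at (95.00, 80.00).
semicircular top: A = ½π·95² = 14176.44, centroid at (95.00, 200.32).
triangular fin: A = ½·20·20 = 200.00, centroid at (196.67, 6.67).
hole: A = −π·12² = -452.39, centroid at (52.00, 77.00).
ΣA = 44324.05 in², ΣAX̄ = 4250570.59 in³, ΣAȲ = 5238312.58 in³.
X̄ = 4250570.59/44324.05 = 95.90 in; Ȳ = 5238312.58/44324.05 = 118.18 in.

X̄ = 95.90 in, Ȳ = 118.18 in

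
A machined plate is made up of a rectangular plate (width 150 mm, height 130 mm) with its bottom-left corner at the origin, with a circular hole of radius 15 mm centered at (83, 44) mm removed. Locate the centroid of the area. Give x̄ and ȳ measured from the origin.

plate: A = 150 × 130 = 19500.00, centroid at (75.00, 65.00).
hole: A = −π·15² = -706.86, centroid at (83.00, 44.00).
ΣA = 18793.14 mm²
ΣAx̄ = (19500.00)(75.00) + (-706.86)(83.00) = 1403830.76 mm³
ΣAȳ = (19500.00)(65.00) + (-706.86)(44.00) = 1236398.23 mm³
x̄ = 1403830.76 / 18793.14 = 74.70 mm
ȳ = 1236398.23 / 18793.14 = 65.79 mm

x̄ = 74.70 mm, ȳ = 65.79 mm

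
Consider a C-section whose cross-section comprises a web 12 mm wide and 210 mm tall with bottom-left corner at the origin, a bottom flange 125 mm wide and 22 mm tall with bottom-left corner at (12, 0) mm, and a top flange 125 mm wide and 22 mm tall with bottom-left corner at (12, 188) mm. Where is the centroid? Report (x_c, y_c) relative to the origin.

web: A = 12 × 210 = 2520.00, centroid at (6.00, 105.00).
bottom flange: A = 125 × 22 = 2750.00, centroid at (74.50, 11.00).
top flange: A = 125 × 22 = 2750.00, centroid at (74.50, 199.00).
ΣA = 8020.00 mm², ΣAx_c = 424870.00 mm³, ΣAy_c = 842100.00 mm³.
x_c = 424870.00/8020.00 = 52.98 mm; y_c = 842100.00/8020.00 = 105.00 mm.

x_c = 52.98 mm, y_c = 105.00 mm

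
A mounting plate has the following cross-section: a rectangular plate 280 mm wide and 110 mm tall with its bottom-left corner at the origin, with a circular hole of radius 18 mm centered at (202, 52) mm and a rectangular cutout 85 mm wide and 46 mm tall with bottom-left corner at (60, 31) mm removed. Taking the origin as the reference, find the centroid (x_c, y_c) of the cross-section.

x_c = 143.23 mm, y_c = 55.27 mm

plate: A = 280 × 110 = 30800.00, centroid at (140.00, 55.00).
hole 1: A = −π·18² = -1017.88, centroid at (202.00, 52.00).
hole 2: A = −(85 × 46) = -3910.00, centroid at (102.50, 54.00).
ΣA = 25872.12 mm²
ΣAx_c = (30800.00)(140.00) + (-1017.88)(202.00) + (-3910.00)(102.50) = 3705614.04 mm³
ΣAy_c = (30800.00)(55.00) + (-1017.88)(52.00) + (-3910.00)(54.00) = 1429930.45 mm³
x_c = 3705614.04 / 25872.12 = 143.23 mm
y_c = 1429930.45 / 25872.12 = 55.27 mm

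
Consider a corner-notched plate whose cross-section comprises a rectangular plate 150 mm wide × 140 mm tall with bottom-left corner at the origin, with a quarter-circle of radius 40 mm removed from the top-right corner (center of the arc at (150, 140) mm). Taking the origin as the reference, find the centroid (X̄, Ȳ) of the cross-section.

plate: A = 150 × 140 = 21000.00, centroid at (75.00, 70.00).
removed quarter-circle: A = −¼π·40² = -1256.64, centroid at (133.02, 123.02).
ΣA = 19743.36 mm²
ΣAX̄ = (21000.00)(75.00) + (-1256.64)(133.02) = 1407837.77 mm³
ΣAȲ = (21000.00)(70.00) + (-1256.64)(123.02) = 1315404.14 mm³
X̄ = 1407837.77 / 19743.36 = 71.31 mm
Ȳ = 1315404.14 / 19743.36 = 66.63 mm

X̄ = 71.31 mm, Ȳ = 66.63 mm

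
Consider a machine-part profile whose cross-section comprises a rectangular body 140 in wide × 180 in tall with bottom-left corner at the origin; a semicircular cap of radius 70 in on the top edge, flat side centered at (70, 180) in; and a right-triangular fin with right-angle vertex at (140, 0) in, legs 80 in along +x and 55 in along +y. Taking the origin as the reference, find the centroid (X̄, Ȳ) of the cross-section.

X̄ = 76.06 in, Ȳ = 111.76 in

Part | A | x̄ᵢ | ȳᵢ | A·x̄ᵢ | A·ȳᵢ
rectangular body | 25200.00 | 70.00 | 90.00 | 1764000.00 | 2268000.00
semicircular top | 7696.90 | 70.00 | 209.71 | 538783.14 | 1614109.03
triangular fin | 2200.00 | 166.67 | 18.33 | 366666.67 | 40333.33
Σ | 35096.90 |  |  | 2669449.81 | 3922442.36
X̄ = 2669449.81 / 35096.90 = 76.06 in
Ȳ = 3922442.36 / 35096.90 = 111.76 in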